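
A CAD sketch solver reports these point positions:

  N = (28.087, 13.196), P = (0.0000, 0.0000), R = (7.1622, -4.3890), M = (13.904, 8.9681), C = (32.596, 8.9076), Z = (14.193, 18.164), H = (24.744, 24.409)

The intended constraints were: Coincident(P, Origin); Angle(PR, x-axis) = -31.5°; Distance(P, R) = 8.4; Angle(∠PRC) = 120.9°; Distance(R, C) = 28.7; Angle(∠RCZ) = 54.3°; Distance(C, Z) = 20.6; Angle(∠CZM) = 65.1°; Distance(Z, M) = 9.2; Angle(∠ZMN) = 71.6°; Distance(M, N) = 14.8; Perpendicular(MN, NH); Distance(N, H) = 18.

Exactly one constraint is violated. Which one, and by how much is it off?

Distance(N, H) = 18 — off by 6.30.

P = (0.00, 0.00) ✓; PR at -31.50° ✓; |PR| = 8.400 ✓; ∠PRC = 120.9° ✓; |RC| = 28.70 ✓; ∠RCZ = 54.30° ✓; |CZ| = 20.60 ✓; ∠CZM = 65.10° ✓; |ZM| = 9.200 ✓; ∠ZMN = 71.60° ✓; |MN| = 14.80 ✓; ∠(MN, NH) = 90.00° ✓; |NH| = 11.70 ✗.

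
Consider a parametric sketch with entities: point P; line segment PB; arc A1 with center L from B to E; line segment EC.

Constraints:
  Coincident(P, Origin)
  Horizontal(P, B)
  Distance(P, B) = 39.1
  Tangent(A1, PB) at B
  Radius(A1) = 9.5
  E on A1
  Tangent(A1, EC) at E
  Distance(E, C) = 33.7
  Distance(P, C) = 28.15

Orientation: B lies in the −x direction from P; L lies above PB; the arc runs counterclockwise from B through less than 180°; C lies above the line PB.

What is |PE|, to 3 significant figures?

32.5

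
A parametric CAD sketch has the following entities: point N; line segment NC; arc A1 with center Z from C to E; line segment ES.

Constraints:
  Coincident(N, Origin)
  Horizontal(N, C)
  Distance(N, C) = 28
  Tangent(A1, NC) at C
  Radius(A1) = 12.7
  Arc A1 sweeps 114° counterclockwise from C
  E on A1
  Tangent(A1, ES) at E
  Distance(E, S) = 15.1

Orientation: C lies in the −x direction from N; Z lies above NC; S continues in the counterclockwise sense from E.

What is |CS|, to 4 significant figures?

32.13

N is at the origin; N and C share the same y with |NC| = 28.0 and C on the −x side, so C = (-28.00, 0.000). The tangent condition forces ZC to be normal to NC, so Z = C + (0, 12.7) = (-28.00, 12.70). On A1, C sits at bearing -90° from Z; a 114° counterclockwise sweep puts E at bearing 24°, so E = Z + 12.7·(cos 24°, sin 24°) = (-16.40, 17.87). The tangent condition forces ZE to be normal to ES, so ES runs along (−sin 24°, cos 24°); with |ES| = 15.1, S = (-22.54, 31.66). Then |CS| = |S − C| = 32.13.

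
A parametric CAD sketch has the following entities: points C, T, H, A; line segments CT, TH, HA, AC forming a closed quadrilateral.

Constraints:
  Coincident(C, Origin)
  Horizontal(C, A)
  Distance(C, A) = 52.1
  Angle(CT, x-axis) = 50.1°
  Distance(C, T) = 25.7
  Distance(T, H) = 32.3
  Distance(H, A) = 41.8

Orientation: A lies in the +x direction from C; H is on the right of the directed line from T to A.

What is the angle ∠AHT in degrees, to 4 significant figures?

65.18°

C is at the origin; C and A share the same y with |CA| = 52.1 and A in +x, so A = (52.1, 0). CT runs at 50.1° with |CT| = 25.7, so T = (16.49, 19.72). H is determined by |TH| = 32.3 and |HA| = 41.8 together: it lies at the intersection of circle(T, 32.3) and circle(A, 41.8). With |TA| = 40.71, the foot of the radical line on TA is 11.71 from T and the perpendicular offset is √(32.3² − 11.71²) = 30.10. Taking the right-of-TA solution: H = (12.15, -12.29).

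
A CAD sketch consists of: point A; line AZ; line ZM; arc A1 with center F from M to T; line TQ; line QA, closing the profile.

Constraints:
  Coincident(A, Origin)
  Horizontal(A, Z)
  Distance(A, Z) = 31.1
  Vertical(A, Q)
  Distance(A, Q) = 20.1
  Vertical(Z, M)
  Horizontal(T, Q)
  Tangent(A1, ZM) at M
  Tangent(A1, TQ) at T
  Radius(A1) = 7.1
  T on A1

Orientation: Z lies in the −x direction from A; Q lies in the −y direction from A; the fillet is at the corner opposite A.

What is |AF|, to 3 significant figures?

27.3

A is at the origin; A and Z share the same y with |AZ| = 31.1 and Z on the −x side, so Z = (-31.1, 0.00). AQ is vertical with |AQ| = 20.1 and Q on the −y side, so Q = (0.00, -20.1). The virtual corner opposite A is at (-31.1, -20.1). The tangent condition forces FM to be normal to ZM and since A1 is tangent to TQ there, FT ⟂ TQ, with radius 7.1, so the center F sits 7.1 in from both sides at F = (-24.0, -13.0). Then |AF| = |F − A| = 27.3.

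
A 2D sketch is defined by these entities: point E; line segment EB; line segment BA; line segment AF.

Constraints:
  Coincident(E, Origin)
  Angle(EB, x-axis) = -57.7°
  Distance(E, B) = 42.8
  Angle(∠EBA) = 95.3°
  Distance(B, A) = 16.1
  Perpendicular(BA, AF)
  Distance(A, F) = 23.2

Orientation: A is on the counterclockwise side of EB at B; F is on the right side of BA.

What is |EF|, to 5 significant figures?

68.804

∠EBA = 95.3°, so BA runs at -57.7° + (180° − 95.3°) = 27.000° from the x-axis; with |BA| = 16.1, A = B + 16.1·(cos 27.000°, sin 27.000°) = (37.215, -28.868). BA is perpendicular to AF; with |AF| = 23.2 on the right of BA, F = A + 23.2·(0.45399, -0.89101) = (47.748, -49.539). Then |EF| = |F − E| = 68.804.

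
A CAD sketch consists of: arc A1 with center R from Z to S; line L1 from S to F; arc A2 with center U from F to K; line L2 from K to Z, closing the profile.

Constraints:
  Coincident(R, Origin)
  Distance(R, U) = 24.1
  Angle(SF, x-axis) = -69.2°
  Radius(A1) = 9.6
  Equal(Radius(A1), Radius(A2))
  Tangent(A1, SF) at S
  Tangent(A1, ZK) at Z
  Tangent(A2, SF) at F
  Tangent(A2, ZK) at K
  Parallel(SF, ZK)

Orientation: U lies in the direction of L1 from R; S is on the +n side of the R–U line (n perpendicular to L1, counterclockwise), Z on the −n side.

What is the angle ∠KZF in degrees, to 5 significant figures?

38.544°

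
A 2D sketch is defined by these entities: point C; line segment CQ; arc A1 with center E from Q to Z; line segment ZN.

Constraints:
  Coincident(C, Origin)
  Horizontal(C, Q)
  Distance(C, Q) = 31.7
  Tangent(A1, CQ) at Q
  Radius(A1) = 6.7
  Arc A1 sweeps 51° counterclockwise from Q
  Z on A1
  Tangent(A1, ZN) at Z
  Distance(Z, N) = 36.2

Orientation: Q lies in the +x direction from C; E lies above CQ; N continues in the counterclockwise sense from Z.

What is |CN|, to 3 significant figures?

67.1

C is at the origin; CQ is horizontal with |CQ| = 31.7 and Q on the +x side, so Q = (31.7, 0.00). Since A1 is tangent to CQ there, EQ ⟂ CQ, so E = Q + (0, 6.7) = (31.7, 6.70). On A1, Q sits at bearing -90° from E; a 51° counterclockwise sweep puts Z at bearing -39°, so Z = E + 6.7·(cos -39°, sin -39°) = (36.9, 2.48). Since A1 is tangent to ZN there, EZ ⟂ ZN, so ZN runs along (−sin -39°, cos -39°); with |ZN| = 36.2, N = (59.7, 30.6). Then |CN| = |N − C| = 67.1.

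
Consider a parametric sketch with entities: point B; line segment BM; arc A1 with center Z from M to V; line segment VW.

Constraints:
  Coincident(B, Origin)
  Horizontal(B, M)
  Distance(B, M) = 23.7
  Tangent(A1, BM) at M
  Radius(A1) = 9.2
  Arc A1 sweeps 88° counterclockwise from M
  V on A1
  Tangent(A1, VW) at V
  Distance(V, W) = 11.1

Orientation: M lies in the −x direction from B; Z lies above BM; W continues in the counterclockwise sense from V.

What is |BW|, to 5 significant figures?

24.458

B is at the origin; BM is horizontal with |BM| = 23.7 and M on the −x side, so M = (-23.700, 0.0000). Tangency of A1 to BM means the radius ZM is perpendicular to BM, so Z = M + (0, 9.2) = (-23.700, 9.2000). On A1, M sits at bearing -90° from Z; an 88° counterclockwise sweep puts V at bearing -2°, so V = Z + 9.2·(cos -2°, sin -2°) = (-14.506, 8.8789). A1 meets VW tangentially, so ZV is at right angles to VW, so VW runs along (−sin -2°, cos -2°); with |VW| = 11.1, W = (-14.118, 19.972). Then |BW| = |W − B| = 24.458.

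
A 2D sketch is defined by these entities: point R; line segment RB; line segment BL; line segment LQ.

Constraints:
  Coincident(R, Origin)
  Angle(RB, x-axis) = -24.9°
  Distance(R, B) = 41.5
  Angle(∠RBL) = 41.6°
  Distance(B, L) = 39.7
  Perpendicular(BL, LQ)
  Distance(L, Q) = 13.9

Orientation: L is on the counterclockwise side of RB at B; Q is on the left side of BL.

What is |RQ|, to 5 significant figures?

16.171

∠RBL = 41.6°, so BL runs at -24.9° + (180° − 41.6°) = 113.50° from the x-axis; with |BL| = 39.7, L = B + 39.7·(cos 113.50°, sin 113.50°) = (21.812, 18.934). BL is perpendicular to LQ; with |LQ| = 13.9 on the left of BL, Q = L + 13.9·(-0.91706, -0.39875) = (9.0649, 13.392). Then |RQ| = |Q − R| = 16.171.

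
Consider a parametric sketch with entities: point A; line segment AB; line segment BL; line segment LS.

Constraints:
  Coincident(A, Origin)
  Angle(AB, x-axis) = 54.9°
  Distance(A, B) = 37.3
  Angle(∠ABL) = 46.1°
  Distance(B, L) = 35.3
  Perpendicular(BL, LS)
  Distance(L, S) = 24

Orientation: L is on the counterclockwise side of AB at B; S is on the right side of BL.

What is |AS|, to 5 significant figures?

51.744

A is at the origin; AB runs at 54.9° with length 37.3, so B = 37.3·(cos 54.9°, sin 54.9°) = (21.448, 30.517). ∠ABL = 46.1°, so BL runs at 54.9° + (180° − 46.1°) = 188.80° from the x-axis; with |BL| = 35.3, L = B + 35.3·(cos 188.80°, sin 188.80°) = (-13.437, 25.117). The perpendicularity gives LS at right angles to BL; with |LS| = 24.0 on the right of BL, S = L + 24.0·(-0.15299, 0.98823) = (-17.108, 48.834). Then |AS| = |S − A| = 51.744.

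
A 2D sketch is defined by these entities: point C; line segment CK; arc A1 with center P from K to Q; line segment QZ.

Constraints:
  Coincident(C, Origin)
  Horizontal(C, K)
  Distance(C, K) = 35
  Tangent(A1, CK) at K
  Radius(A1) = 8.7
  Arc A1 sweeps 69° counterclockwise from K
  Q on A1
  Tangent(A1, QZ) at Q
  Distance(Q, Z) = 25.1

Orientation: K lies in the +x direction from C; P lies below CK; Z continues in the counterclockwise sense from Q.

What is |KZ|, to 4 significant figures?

33.69

C is at the origin; C and K share the same y with |CK| = 35.0 and K on the +x side, so K = (35.00, 0.000). Tangency of A1 to CK means the radius PK is perpendicular to CK, so P = K + (0, -8.7) = (35.00, -8.700). On A1, K sits at bearing 90° from P; a 69° counterclockwise sweep puts Q at bearing 159°, so Q = P + 8.7·(cos 159°, sin 159°) = (26.88, -5.582). A1 meets QZ tangentially, so PQ is at right angles to QZ, so QZ runs along (−sin 159°, cos 159°); with |QZ| = 25.1, Z = (17.88, -29.02). Then |KZ| = |Z − K| = 33.69.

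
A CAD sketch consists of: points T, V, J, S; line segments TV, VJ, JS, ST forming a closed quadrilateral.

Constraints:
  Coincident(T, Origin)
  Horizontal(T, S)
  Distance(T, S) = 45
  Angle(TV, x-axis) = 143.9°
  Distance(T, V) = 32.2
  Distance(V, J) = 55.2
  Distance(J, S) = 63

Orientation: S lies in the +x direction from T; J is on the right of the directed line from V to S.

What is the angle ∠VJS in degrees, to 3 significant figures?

76.6°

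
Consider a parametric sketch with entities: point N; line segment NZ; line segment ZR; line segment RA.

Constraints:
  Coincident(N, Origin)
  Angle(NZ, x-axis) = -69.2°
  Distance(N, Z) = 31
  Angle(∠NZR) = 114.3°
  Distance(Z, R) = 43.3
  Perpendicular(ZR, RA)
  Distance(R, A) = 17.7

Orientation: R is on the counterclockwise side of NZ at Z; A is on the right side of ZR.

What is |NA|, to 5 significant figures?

72.485

N is at the origin; NZ runs at -69.2° with length 31.0, so Z = 31.0·(cos -69.2°, sin -69.2°) = (11.008, -28.980). ∠NZR = 114.3°, so ZR runs at -69.2° + (180° − 114.3°) = -3.5000° from the x-axis; with |ZR| = 43.3, R = Z + 43.3·(cos -3.5000°, sin -3.5000°) = (54.228, -31.623). The perpendicularity gives RA at right angles to ZR; with |RA| = 17.7 on the right of ZR, A = R + 17.7·(-0.061049, -0.99813) = (53.147, -49.290). Then |NA| = |A − N| = 72.485.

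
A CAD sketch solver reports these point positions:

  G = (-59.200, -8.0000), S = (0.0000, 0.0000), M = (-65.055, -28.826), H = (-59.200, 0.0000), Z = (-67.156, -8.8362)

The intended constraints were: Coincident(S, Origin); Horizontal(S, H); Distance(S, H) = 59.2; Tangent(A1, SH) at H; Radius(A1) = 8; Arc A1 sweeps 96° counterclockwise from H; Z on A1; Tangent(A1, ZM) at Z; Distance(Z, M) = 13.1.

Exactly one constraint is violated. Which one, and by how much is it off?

Distance(Z, M) = 13.1 — off by 7.00.

S = (0.00, 0.00) ✓; S.y = 0.00, H.y = 0.00 ✓; |SH| = 59.20 ✓; ∠(GH, HS) = 90.00° ✓; |GH| = 8.000 ✓; bearing(G→Z) − bearing(G→H) = 96.00° ✓; |GZ| = 8.000 ✓; ∠(GZ, ZM) = 90.00° ✓; |ZM| = 20.10 ✗.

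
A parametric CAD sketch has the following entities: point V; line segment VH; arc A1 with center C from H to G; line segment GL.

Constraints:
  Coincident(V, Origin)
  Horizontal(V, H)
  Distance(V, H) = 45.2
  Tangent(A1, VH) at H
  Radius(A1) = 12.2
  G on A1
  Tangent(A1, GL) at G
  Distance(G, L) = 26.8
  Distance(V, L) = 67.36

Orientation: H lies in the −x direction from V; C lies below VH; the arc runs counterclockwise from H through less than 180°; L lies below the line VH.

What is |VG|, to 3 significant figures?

58.9

V is at the origin; VH is horizontal with |VH| = 45.2 and H on the −x side, so H = (-45.2, 0.00). Since A1 is tangent to VH there, CH ⟂ VH, so C = H + (0, -12.2) = (-45.2, -12.2). Since CG ⟂ GL (tangency), |CL| = √(12.2² + 26.8²) = 29.4 regardless of where G sits on A1. So L lies on both circle(V, 67.36) and circle(C, 29.4); the below-VH intersection is L = (-54.0, -40.3). G is the foot of the tangent from L: G = (-57.3, -13.7).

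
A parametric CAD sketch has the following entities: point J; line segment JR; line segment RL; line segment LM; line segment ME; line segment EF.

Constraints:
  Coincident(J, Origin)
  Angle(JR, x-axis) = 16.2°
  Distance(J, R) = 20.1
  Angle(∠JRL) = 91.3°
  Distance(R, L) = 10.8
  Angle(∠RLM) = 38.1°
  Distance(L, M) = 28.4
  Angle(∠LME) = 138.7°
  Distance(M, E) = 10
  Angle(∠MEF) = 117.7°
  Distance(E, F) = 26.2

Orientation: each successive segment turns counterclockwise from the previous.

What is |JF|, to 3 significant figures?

41.8

∠LME = 138.7° gives ME at -71.9° from the x-axis; with |ME| = 10.0, E = (8.44, -19.6). ∠MEF = 117.7° gives EF at -9.60° from the x-axis; with |EF| = 26.2, F = (34.3, -23.9). Then |JF| = |F − J| = 41.8.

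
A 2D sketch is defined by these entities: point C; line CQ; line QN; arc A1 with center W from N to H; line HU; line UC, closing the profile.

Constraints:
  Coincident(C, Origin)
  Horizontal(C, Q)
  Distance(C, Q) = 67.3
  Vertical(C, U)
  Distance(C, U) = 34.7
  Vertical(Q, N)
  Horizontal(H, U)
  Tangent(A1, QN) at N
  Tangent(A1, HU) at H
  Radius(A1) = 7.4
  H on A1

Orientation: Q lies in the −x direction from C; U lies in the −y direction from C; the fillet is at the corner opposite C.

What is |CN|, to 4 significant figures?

72.63

C is at the origin; CQ is horizontal with |CQ| = 67.3 and Q on the −x side, so Q = (-67.30, 0.000). C and U share the same x with |CU| = 34.7 and U on the −y side, so U = (0.000, -34.70). The virtual corner opposite C is at (-67.30, -34.70). Since A1 is tangent to QN there, WN ⟂ QN and the tangent condition forces WH to be normal to HU, with radius 7.4, so the center W sits 7.4 in from both sides at W = (-59.90, -27.30). That places the tangent points at N = (-67.30, -27.30) on QN and H = (-59.90, -34.70) on HU. Then |CN| = |N − C| = 72.63.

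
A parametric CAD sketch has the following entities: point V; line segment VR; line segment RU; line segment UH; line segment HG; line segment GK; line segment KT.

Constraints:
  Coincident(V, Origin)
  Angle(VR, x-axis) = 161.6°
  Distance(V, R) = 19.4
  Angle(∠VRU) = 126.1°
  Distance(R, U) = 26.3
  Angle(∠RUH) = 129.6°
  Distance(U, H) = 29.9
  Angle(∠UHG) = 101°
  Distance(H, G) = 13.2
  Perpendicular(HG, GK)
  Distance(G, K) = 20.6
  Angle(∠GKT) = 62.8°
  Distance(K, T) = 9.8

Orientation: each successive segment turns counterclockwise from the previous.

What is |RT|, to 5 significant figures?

34.178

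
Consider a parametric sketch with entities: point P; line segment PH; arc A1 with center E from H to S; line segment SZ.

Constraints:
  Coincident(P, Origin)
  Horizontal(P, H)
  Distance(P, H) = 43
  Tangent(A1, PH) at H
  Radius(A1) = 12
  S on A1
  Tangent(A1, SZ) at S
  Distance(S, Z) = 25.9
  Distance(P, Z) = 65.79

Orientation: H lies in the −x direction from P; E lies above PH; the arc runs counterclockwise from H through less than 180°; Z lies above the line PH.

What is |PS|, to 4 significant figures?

40.32

Checks: |ES| = 12.00 ✓; ∠(ES, SZ) = 90.00° ✓; |SZ| = 25.90 ✓; |PZ| = 65.79 ✓.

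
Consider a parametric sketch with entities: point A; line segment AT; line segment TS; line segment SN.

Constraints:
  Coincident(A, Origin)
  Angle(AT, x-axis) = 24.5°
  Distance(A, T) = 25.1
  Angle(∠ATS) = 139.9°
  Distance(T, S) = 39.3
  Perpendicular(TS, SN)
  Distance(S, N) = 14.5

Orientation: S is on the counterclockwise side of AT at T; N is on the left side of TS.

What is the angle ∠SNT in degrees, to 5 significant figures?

69.748°

A is at the origin; AT runs at 24.5° with length 25.1, so T = 25.1·(cos 24.5°, sin 24.5°) = (22.840, 10.409). ∠ATS = 139.9°, so TS runs at 24.5° + (180° − 139.9°) = 64.600° from the x-axis; with |TS| = 39.3, S = T + 39.3·(cos 64.600°, sin 64.600°) = (39.697, 45.910). TS is perpendicular to SN; with |SN| = 14.5 on the left of TS, N = S + 14.5·(-0.90334, 0.42894) = (26.599, 52.129). Then cos ∠SNT = NS·NT / (|NS||NT|), giving 69.748°.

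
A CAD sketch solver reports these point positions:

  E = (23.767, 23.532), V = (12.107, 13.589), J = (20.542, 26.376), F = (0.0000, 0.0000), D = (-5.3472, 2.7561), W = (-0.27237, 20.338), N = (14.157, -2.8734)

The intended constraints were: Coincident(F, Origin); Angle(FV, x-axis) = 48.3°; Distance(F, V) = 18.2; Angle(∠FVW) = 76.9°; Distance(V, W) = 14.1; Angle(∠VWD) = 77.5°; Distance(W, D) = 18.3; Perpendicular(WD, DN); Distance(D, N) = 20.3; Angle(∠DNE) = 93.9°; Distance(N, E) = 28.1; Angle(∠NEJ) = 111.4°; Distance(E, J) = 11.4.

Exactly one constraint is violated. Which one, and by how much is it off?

Distance(E, J) = 11.4 — off by 7.10.

F = (0.00, 0.00) ✓; FV at 48.30° ✓; |FV| = 18.20 ✓; ∠FVW = 76.90° ✓; |VW| = 14.10 ✓; ∠VWD = 77.50° ✓; |WD| = 18.30 ✓; ∠(WD, DN) = 90.00° ✓; |DN| = 20.30 ✓; ∠DNE = 93.90° ✓; |NE| = 28.10 ✓; ∠NEJ = 111.4° ✓; |EJ| = 4.300 ✗.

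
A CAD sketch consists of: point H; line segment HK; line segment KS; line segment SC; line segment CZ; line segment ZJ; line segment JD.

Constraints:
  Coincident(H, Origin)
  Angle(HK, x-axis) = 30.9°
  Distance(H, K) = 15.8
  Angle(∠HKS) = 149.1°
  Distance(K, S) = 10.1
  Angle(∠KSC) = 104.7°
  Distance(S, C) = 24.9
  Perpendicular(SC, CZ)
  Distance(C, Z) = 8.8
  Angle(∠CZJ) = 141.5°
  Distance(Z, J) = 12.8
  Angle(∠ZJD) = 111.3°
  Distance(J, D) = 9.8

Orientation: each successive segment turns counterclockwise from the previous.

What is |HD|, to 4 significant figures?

10.69

H is at the origin; HK runs at 30.9° with length 15.8, so K = (13.56, 8.114). ∠HKS = 149.1° gives KS at 61.80° from the x-axis; with |KS| = 10.1, S = (18.33, 17.02). ∠KSC = 104.7° gives SC at 137.1° from the x-axis; with |SC| = 24.9, C = (0.08987, 33.97). SC ⟂ CZ, so CZ runs at -132.9°; with |CZ| = 8.8, Z = (-5.900, 27.52). ∠CZJ = 141.5° gives ZJ at -94.40° from the x-axis; with |ZJ| = 12.8, J = (-6.882, 14.76). ∠ZJD = 111.3° gives JD at -25.70° from the x-axis; with |JD| = 9.8, D = (1.948, 10.51). Then |HD| = |D − H| = 10.69.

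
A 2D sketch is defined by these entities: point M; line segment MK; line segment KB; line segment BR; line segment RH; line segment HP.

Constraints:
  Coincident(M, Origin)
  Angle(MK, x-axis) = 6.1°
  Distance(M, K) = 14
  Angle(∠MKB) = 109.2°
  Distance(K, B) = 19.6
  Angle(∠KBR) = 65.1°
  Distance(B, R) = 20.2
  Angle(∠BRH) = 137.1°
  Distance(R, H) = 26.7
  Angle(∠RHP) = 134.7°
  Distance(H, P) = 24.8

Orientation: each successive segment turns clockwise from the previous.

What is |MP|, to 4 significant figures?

32.30

∠BRH = 137.1° gives RH at 137.5° from the x-axis; with |RH| = 26.7, H = (-17.59, 1.665). ∠RHP = 134.7° gives HP at 92.20° from the x-axis; with |HP| = 24.8, P = (-18.54, 26.45). Then |MP| = |P − M| = 32.30.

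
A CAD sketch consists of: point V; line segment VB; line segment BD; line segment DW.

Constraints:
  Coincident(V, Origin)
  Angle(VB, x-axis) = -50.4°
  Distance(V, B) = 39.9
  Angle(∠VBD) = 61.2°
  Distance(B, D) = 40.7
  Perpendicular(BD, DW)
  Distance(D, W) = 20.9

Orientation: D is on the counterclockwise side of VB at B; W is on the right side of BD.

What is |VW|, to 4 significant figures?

59.85

V is at the origin; VB runs at -50.4° with length 39.9, so B = 39.9·(cos -50.4°, sin -50.4°) = (25.43, -30.74). ∠VBD = 61.2°, so BD runs at -50.4° + (180° − 61.2°) = 68.40° from the x-axis; with |BD| = 40.7, D = B + 40.7·(cos 68.40°, sin 68.40°) = (40.42, 7.098). BD is perpendicular to DW; with |DW| = 20.9 on the right of BD, W = D + 20.9·(0.9298, -0.3681) = (59.85, -0.5954). Then |VW| = |W − V| = 59.85.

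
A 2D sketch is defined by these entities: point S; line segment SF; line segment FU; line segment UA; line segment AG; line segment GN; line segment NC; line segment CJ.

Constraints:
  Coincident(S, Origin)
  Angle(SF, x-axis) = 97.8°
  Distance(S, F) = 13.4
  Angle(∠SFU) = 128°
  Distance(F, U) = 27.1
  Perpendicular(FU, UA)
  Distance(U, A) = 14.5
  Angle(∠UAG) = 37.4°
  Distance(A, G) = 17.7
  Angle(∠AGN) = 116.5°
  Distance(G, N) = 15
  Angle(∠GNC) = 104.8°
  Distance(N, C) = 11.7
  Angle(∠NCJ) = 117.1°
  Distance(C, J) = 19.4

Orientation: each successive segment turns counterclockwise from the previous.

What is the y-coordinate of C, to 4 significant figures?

39.87

S is at the origin; SF runs at 97.8° with length 13.4, so F = (-1.819, 13.28). ∠SFU = 128.0° gives FU at 149.8° from the x-axis; with |FU| = 27.1, U = (-25.24, 26.91). FU is perpendicular to UA, so UA runs at -120.2°; with |UA| = 14.5, A = (-32.53, 14.38). ∠UAG = 37.4° gives AG at 22.40° from the x-axis; with |AG| = 17.7, G = (-16.17, 21.12). ∠AGN = 116.5° gives GN at 85.90° from the x-axis; with |GN| = 15.0, N = (-15.10, 36.08). ∠GNC = 104.8° gives NC at 161.1° from the x-axis; with |NC| = 11.7, C = (-26.17, 39.87). So C.y = 39.87.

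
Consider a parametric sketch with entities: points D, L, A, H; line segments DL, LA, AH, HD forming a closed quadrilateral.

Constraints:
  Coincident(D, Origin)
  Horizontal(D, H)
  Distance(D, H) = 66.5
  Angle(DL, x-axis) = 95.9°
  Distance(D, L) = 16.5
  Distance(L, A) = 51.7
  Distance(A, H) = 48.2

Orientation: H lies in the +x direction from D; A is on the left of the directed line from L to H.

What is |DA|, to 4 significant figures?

60.32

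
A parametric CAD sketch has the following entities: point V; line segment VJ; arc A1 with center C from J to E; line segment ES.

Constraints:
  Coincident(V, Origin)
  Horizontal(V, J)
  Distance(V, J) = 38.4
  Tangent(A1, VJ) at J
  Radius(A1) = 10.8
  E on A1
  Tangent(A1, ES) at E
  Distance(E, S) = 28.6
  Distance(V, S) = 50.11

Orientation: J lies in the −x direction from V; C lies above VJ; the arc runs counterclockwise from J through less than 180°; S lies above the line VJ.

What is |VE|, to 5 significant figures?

29.999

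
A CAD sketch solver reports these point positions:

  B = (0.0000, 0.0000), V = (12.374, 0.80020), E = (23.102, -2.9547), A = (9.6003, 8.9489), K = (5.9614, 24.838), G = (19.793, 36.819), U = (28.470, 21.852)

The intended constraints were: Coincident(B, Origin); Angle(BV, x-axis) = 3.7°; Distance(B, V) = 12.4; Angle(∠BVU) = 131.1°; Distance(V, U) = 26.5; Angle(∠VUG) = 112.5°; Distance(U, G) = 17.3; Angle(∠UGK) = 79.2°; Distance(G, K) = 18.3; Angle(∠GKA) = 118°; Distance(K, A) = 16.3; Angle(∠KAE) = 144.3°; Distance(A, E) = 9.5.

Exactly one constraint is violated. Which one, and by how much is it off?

Distance(A, E) = 9.5 — off by 8.50.

B = (0.00, 0.00) ✓; BV at 3.700° ✓; |BV| = 12.40 ✓; ∠BVU = 131.1° ✓; |VU| = 26.50 ✓; ∠VUG = 112.5° ✓; |UG| = 17.30 ✓; ∠UGK = 79.20° ✓; |GK| = 18.30 ✓; ∠GKA = 118.0° ✓; |KA| = 16.30 ✓; ∠KAE = 144.3° ✓; |AE| = 18.00 ✗.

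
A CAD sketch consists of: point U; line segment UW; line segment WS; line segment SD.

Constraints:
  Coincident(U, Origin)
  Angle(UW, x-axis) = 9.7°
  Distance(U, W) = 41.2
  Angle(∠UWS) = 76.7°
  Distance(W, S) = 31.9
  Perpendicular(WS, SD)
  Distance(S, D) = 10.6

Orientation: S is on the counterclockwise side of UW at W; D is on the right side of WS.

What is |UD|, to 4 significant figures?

55.43

U is at the origin; UW runs at 9.7° with length 41.2, so W = 41.2·(cos 9.7°, sin 9.7°) = (40.61, 6.942). ∠UWS = 76.7°, so WS runs at 9.7° + (180° − 76.7°) = 113.0° from the x-axis; with |WS| = 31.9, S = W + 31.9·(cos 113.0°, sin 113.0°) = (28.15, 36.31). WS ⟂ SD; with |SD| = 10.6 on the right of WS, D = S + 10.6·(0.9205, 0.3907) = (37.90, 40.45). Then |UD| = |D − U| = 55.43.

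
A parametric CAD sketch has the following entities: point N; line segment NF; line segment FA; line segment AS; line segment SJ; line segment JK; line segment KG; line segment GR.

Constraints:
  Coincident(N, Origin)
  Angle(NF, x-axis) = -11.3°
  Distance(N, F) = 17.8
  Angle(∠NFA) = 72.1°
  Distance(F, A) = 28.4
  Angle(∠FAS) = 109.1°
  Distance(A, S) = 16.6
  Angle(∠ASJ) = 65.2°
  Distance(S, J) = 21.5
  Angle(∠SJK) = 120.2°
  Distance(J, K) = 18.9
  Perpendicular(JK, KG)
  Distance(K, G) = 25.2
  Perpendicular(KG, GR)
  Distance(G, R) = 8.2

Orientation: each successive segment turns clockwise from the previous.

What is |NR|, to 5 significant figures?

34.699

The perpendicularity gives KG at right angles to JK, so KG runs at -94.700°; with |KG| = 25.2, G = (16.330, -34.398). KG ⟂ GR, so GR runs at 175.30°; with |GR| = 8.2, R = (8.1573, -33.726). Then |NR| = |R − N| = 34.699.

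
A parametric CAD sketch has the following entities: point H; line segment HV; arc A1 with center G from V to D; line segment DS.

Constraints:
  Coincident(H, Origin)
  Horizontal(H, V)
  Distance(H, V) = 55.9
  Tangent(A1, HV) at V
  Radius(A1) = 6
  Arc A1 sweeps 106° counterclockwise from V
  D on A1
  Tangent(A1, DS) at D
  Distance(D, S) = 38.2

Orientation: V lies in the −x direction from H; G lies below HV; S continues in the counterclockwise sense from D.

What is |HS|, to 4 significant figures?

67.71

H is at the origin; HV is horizontal with |HV| = 55.9 and V on the −x side, so V = (-55.90, 0.000). The tangent condition forces GV to be normal to HV, so G = V + (0, -6) = (-55.90, -6.000). On A1, V sits at bearing 90° from G; a 106° counterclockwise sweep puts D at bearing 196°, so D = G + 6.0·(cos 196°, sin 196°) = (-61.67, -7.654). Tangency of A1 to DS means the radius GD is perpendicular to DS, so DS runs along (−sin 196°, cos 196°); with |DS| = 38.2, S = (-51.14, -44.37). Then |HS| = |S − H| = 67.71.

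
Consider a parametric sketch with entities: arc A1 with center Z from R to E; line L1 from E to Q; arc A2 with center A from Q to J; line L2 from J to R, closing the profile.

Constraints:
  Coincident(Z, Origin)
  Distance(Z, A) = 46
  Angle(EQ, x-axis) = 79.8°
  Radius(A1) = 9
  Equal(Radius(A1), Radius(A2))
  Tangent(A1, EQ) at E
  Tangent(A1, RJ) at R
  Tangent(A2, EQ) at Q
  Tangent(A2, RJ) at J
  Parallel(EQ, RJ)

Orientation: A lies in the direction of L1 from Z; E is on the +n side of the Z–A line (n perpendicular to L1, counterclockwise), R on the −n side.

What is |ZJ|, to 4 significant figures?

46.87

Tangency of A1 to both parallel lines with radius 9.0 puts E and R at Z ± 9.0·n: E = (-8.858, 1.594), R = (8.858, -1.594). Equal radii place Q and J the same way about A: Q = A + 9.0·n = (-0.7119, 46.87), J = A − 9.0·n = (17.00, 43.68). Then |ZJ| = |J − Z| = 46.87.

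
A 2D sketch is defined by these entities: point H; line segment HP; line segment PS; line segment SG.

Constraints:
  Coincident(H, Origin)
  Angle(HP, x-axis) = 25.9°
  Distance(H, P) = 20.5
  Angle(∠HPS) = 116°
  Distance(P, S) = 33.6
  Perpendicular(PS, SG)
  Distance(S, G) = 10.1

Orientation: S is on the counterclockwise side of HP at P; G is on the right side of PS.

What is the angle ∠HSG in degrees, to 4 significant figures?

113.4°

H is at the origin; HP runs at 25.9° with length 20.5, so P = 20.5·(cos 25.9°, sin 25.9°) = (18.44, 8.954). ∠HPS = 116.0°, so PS runs at 25.9° + (180° − 116.0°) = 89.90° from the x-axis; with |PS| = 33.6, S = P + 33.6·(cos 89.90°, sin 89.90°) = (18.50, 42.55). PS is perpendicular to SG; with |SG| = 10.1 on the right of PS, G = S + 10.1·(1.000, -0.001745) = (28.60, 42.54). Then cos ∠HSG = SH·SG / (|SH||SG|), giving 113.4°.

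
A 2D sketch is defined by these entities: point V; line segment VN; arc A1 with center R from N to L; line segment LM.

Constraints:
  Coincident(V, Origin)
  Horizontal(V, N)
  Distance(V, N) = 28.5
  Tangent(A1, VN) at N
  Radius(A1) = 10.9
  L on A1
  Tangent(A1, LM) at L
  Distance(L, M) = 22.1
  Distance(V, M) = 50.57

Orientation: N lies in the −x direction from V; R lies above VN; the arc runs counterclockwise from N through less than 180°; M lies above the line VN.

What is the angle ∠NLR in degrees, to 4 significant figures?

21.01°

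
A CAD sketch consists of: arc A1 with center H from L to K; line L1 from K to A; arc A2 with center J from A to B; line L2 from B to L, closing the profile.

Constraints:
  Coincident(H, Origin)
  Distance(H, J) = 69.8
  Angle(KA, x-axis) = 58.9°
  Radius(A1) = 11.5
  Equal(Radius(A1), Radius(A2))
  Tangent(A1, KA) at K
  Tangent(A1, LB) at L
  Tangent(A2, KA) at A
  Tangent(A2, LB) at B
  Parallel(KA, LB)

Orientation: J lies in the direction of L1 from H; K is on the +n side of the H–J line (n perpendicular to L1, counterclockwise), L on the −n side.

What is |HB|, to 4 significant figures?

70.74

The slot axis is L1's direction at 58.9°, so u = (cos 58.9°, sin 58.9°) = (0.5165, 0.8563) and n = (−sin 58.9°, cos 58.9°) = (-0.8563, 0.5165). H is at the origin and J lies 69.8 along u from H, so J = 69.8·u = (36.05, 59.77). Tangency of A1 to both parallel lines with radius 11.5 puts K and L at H ± 11.5·n: K = (-9.847, 5.940), L = (9.847, -5.940). Equal radii place A and B the same way about J: A = J + 11.5·n = (26.21, 65.71), B = J − 11.5·n = (45.90, 53.83). Then |HB| = |B − H| = 70.74.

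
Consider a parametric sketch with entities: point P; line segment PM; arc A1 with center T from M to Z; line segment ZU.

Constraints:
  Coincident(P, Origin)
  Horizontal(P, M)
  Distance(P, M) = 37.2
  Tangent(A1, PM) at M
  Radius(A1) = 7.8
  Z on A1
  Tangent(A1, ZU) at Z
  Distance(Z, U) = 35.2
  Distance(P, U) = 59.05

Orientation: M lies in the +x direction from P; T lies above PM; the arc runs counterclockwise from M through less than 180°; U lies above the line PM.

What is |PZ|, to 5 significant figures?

45.799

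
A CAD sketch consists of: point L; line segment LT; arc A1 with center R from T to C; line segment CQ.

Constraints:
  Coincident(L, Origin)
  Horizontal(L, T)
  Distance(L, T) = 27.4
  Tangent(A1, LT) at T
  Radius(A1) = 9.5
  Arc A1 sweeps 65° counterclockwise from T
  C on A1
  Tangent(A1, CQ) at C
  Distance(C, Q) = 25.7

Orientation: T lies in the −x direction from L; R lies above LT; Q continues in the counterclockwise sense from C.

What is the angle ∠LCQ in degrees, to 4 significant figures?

81.27°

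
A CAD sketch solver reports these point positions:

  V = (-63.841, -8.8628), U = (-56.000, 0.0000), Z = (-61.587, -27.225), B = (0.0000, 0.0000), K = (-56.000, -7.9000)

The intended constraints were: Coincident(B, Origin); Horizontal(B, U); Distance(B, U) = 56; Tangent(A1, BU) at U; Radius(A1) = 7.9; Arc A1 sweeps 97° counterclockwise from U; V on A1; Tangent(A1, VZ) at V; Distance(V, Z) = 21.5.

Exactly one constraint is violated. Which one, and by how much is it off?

Distance(V, Z) = 21.5 — off by 3.00.

B = (0.00, 0.00) ✓; B.y = 0.00, U.y = 0.00 ✓; |BU| = 56.00 ✓; ∠(KU, UB) = 90.00° ✓; |KU| = 7.900 ✓; bearing(K→V) − bearing(K→U) = 97.00° ✓; |KV| = 7.900 ✓; ∠(KV, VZ) = 90.00° ✓; |VZ| = 18.50 ✗.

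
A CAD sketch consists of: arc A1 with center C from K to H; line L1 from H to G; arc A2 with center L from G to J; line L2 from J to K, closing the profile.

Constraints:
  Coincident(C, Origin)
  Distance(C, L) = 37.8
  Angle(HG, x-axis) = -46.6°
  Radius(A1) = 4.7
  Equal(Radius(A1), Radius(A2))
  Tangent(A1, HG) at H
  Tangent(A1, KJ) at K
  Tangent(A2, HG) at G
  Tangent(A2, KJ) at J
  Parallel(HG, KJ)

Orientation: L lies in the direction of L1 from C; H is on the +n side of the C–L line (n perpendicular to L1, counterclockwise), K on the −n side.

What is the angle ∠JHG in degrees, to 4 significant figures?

13.96°

Tangency of A1 to both parallel lines with radius 4.7 puts H and K at C ± 4.7·n: H = (3.415, 3.229), K = (-3.415, -3.229). Equal radii place G and J the same way about L: G = L + 4.7·n = (29.39, -24.24), J = L − 4.7·n = (22.56, -30.69). Then cos ∠JHG = HJ·HG / (|HJ||HG|), giving 13.96°.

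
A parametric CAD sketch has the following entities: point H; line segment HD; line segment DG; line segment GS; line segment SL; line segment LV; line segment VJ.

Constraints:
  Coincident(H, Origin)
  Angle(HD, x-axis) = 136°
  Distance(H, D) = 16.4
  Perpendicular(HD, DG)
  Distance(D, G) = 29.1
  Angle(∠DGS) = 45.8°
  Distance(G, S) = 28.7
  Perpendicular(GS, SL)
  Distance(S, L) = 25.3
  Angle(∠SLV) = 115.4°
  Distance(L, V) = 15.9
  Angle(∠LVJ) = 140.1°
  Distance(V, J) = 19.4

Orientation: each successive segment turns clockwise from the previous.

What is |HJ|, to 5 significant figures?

40.615

H is at the origin; HD runs at 136.0° with length 16.4, so D = (-11.797, 11.392). HD ⟂ DG, so DG runs at 46.000°; with |DG| = 29.1, G = (8.4174, 32.325). ∠DGS = 45.8° gives GS at -88.200° from the x-axis; with |GS| = 28.7, S = (9.3189, 3.6393). The perpendicularity gives SL at right angles to GS, so SL runs at -178.20°; with |SL| = 25.3, L = (-15.969, 2.8447). ∠SLV = 115.4° gives LV at 117.20° from the x-axis; with |LV| = 15.9, V = (-23.236, 16.986). ∠LVJ = 140.1° gives VJ at 77.300° from the x-axis; with |VJ| = 19.4, J = (-18.971, 35.912). Then |HJ| = |J − H| = 40.615.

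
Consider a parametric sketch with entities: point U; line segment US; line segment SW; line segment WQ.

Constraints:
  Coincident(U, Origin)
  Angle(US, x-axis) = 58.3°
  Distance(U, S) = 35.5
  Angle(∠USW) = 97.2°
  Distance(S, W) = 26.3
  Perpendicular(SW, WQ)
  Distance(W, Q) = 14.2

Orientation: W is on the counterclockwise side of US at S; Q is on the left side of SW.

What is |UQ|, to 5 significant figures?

37.247

U is at the origin; US runs at 58.3° with length 35.5, so S = 35.5·(cos 58.3°, sin 58.3°) = (18.654, 30.204). ∠USW = 97.2°, so SW runs at 58.3° + (180° − 97.2°) = 141.10° from the x-axis; with |SW| = 26.3, W = S + 26.3·(cos 141.10°, sin 141.10°) = (-1.8136, 46.719). SW ⟂ WQ; with |WQ| = 14.2 on the left of SW, Q = W + 14.2·(-0.62796, -0.77824) = (-10.731, 35.668). Then |UQ| = |Q − U| = 37.247.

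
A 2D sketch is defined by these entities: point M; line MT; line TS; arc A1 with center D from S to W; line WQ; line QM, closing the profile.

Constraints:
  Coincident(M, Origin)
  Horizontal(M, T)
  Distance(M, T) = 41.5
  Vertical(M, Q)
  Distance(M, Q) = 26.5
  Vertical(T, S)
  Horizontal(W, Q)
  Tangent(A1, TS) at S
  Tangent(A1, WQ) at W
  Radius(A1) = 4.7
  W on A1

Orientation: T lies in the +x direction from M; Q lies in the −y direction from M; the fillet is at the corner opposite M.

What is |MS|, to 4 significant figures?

46.88

M is at the origin; MT is horizontal with |MT| = 41.5 and T on the +x side, so T = (41.50, 0.000). MQ is vertical with |MQ| = 26.5 and Q on the −y side, so Q = (0.000, -26.50). The virtual corner opposite M is at (41.50, -26.50). Since A1 is tangent to TS there, DS ⟂ TS and A1 meets WQ tangentially, so DW is at right angles to WQ, with radius 4.7, so the center D sits 4.7 in from both sides at D = (36.80, -21.80). That places the tangent points at S = (41.50, -21.80) on TS and W = (36.80, -26.50) on WQ. Then |MS| = |S − M| = 46.88.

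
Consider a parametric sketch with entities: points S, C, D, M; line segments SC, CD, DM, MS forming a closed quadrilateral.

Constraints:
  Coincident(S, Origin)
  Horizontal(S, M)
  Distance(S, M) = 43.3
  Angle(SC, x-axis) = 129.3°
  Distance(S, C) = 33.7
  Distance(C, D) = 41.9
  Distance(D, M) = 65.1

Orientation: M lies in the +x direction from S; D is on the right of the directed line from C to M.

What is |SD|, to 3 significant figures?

25.4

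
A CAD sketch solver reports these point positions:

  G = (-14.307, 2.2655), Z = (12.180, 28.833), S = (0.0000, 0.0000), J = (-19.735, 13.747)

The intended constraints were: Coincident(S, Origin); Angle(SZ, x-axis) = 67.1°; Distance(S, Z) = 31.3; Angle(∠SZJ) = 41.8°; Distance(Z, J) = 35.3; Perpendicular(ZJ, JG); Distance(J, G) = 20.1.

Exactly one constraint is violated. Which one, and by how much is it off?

Distance(J, G) = 20.1 — off by 7.40.

S = (0.00, 0.00) ✓; SZ at 67.10° ✓; |SZ| = 31.30 ✓; ∠SZJ = 41.80° ✓; |ZJ| = 35.30 ✓; ∠(ZJ, JG) = 90.00° ✓; |JG| = 12.70 ✗.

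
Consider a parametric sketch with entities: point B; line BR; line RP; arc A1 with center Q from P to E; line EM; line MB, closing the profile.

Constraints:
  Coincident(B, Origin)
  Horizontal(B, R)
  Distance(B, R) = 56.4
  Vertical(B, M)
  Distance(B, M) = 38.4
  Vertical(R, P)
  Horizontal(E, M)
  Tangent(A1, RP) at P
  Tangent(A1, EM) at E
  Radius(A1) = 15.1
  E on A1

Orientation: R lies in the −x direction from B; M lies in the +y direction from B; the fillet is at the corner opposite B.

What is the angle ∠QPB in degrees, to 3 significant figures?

22.4°

The virtual corner opposite B is at (-56.4, 38.4). A1 meets RP tangentially, so QP is at right angles to RP and since A1 is tangent to EM there, QE ⟂ EM, with radius 15.1, so the center Q sits 15.1 in from both sides at Q = (-41.3, 23.3). That places the tangent points at P = (-56.4, 23.3) on RP and E = (-41.3, 38.4) on EM. Then cos ∠QPB = PQ·PB / (|PQ||PB|), giving 22.4°.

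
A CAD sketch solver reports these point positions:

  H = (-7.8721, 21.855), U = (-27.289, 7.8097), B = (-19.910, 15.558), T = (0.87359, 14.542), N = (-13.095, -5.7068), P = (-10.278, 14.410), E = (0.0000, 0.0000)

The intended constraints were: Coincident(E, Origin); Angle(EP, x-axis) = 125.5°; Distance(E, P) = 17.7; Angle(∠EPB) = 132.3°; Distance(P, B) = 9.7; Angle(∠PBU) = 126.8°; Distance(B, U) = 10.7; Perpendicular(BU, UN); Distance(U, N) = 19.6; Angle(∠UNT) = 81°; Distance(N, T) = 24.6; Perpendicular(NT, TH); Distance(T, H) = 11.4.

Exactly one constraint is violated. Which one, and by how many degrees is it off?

Perpendicular(NT, TH) — off by 5.30°.

E = (0.00, 0.00) ✓; EP at 125.5° ✓; |EP| = 17.70 ✓; ∠EPB = 132.3° ✓; |PB| = 9.700 ✓; ∠PBU = 126.8° ✓; |BU| = 10.70 ✓; ∠(BU, UN) = 90.00° ✓; |UN| = 19.60 ✓; ∠UNT = 81.00° ✓; |NT| = 24.60 ✓; ∠(NT, TH) = 84.70° ✗; |TH| = 11.40 ✓.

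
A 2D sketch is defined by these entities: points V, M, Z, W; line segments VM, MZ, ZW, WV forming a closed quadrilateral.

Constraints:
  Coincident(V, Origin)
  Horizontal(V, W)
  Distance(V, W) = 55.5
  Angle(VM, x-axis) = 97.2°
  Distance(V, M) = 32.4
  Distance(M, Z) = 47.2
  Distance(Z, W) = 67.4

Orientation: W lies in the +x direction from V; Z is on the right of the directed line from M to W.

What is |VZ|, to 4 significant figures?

17.90

Checks: |MZ| = 47.20 ✓; |ZW| = 67.40 ✓.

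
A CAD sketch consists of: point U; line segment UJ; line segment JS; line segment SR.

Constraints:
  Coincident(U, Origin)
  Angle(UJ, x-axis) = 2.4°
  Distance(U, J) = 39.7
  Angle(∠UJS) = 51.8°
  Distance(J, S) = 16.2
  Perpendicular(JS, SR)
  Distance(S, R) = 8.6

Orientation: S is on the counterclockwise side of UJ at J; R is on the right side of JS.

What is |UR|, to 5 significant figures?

40.665

∠UJS = 51.8°, so JS runs at 2.4° + (180° − 51.8°) = 130.60° from the x-axis; with |JS| = 16.2, S = J + 16.2·(cos 130.60°, sin 130.60°) = (29.123, 13.963). JS is perpendicular to SR; with |SR| = 8.6 on the right of JS, R = S + 8.6·(0.75927, 0.65077) = (35.652, 19.559). Then |UR| = |R − U| = 40.665.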